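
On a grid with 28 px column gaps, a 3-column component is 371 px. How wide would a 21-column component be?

371 − 2·28 = 315; ÷3 gives c = 105 px.
21 columns plus 20 column gaps: 2205 + 560 = 2765 px.

2765 px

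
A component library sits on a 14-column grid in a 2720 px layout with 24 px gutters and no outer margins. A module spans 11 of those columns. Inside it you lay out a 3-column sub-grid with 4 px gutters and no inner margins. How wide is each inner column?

Subtracting 13 gutters of 24 leaves 2408 for 14 columns, so c = 172 px.
11 columns plus 10 gutters: 1892 + 240 = 2132 px.
3 columns + 2 gutters: 3d + 2·4 = 2132.
3d = 2132 − 8 = 2124, so d = 708 px.

708 px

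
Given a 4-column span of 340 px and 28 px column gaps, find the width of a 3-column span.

248 px

4c + 3·28 = 340 → 4c = 256 → c = 64 px.
3 columns plus 2 column gaps: 192 + 56 = 248 px.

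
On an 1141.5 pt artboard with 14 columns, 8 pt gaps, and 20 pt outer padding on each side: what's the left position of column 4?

Take off 40 pt of margins, leaving 1101.5 pt.
14c + 13·8 = 1101.5 → 14c = 997.5 → c = 71.25 pt.
Before column 4: the margin + 3 columns + 3 gaps.
Offset = 20 + 3·(71.25 + 8) = 20 + 237.75 = 257.75 pt.

257.75 pt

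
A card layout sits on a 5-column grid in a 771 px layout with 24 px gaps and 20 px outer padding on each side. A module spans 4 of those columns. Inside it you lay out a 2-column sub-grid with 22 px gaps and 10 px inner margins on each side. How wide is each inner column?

Take off 40 px of margins, leaving 731 px.
5c + 4·24 = 731 → 5c = 635 → c = 127 px.
Span of 4: 4·127 + 3·24 = 508 + 72 = 580 px.
Inner content = 580 − 2·10 = 560 px.
2 columns + 1 gap: 2d + 1·22 = 560.
2d = 560 − 22 = 538, so d = 269 px.

269 px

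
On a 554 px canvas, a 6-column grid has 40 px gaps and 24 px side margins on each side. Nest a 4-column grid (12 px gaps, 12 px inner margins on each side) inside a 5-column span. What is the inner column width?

Inside the margins: 554 − 48 = 506 px.
6 columns + 5 gaps: 6c + 5·40 = 506.
6c = 506 − 200 = 306, so c = 51 px.
5-column span = 5·51 + 4·40 = 415 px.
Inner content = 415 − 2·12 = 391 px.
391 − 3·12 = 355; ÷4 gives d = 88.75 px.

88.75 px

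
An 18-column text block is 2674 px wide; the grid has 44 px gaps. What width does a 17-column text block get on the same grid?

2674 − 17·44 = 1926; ÷18 gives c = 107 px.
17 columns plus 16 gaps: 1819 + 704 = 2523 px.

2523 px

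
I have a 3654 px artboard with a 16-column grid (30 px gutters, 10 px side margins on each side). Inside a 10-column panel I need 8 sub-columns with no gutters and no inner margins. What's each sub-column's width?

Inside the margins: 3654 − 20 = 3634 px.
16c + 15·30 = 3634 → 16c = 3184 → c = 199 px.
Span of 10: 10·199 + 9·30 = 1990 + 270 = 2260 px.
2260 / 8 = 282.5 px per column.

282.5 px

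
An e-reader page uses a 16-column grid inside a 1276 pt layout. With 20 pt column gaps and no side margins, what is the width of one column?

61 pt

Subtracting 15 column gaps of 20 leaves 976 for 16 columns, so c = 61 pt.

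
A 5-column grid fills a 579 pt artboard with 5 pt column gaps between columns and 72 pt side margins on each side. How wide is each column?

Content width = 579 − 2·72 = 435 pt.
5 columns + 4 column gaps: 5c + 4·5 = 435.
5c = 435 − 20 = 415, so c = 83 pt.

83 pt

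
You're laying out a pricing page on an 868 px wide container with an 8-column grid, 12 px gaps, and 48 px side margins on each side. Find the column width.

Inside the margins: 868 − 96 = 772 px.
8 columns + 7 gaps: 8c + 7·12 = 772.
8c = 772 − 84 = 688, so c = 86 px.

86 px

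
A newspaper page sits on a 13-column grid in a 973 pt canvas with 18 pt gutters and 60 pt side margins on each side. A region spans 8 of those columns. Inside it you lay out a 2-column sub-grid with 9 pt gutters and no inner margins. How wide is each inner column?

254.5 pt

Subtract both margins: 973 − 2·60 = 853 pt.
13c + 12·18 = 853 → 13c = 637 → c = 49 pt.
Span of 8: 8·49 + 7·18 = 392 + 126 = 518 pt.
2d + 1·9 = 518 → 2d = 509 → d = 254.5 pt.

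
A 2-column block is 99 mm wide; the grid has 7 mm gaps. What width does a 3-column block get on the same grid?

2c + 1·7 = 99 → 2c = 92 → c = 46 mm.
3 columns plus 2 gaps: 138 + 14 = 152 mm.

152 mm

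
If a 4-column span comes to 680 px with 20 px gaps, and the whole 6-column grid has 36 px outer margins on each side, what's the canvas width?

4c + 3·20 = 680 → 4c = 620 → c = 155 px.
Adding margins, columns and gutters: 72 + 930 + 100 = 1102 px.

1102 px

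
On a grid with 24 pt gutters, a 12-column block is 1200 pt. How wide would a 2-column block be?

180 pt

12 columns + 11 gutters: 12c + 11·24 = 1200.
12c = 1200 − 264 = 936, so c = 78 pt.
Span of 2: 2·78 + 1·24 = 156 + 24 = 180 pt.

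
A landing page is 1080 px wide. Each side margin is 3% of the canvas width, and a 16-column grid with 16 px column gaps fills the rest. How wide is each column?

1080 × (1 − 2·3%) = 1080 × 94% = 1015.2 px for the columns.
16 columns + 15 column gaps: 16c + 15·16 = 1015.2.
16c = 1015.2 − 240 = 775.2, so c = 48.45 px.

48.45 px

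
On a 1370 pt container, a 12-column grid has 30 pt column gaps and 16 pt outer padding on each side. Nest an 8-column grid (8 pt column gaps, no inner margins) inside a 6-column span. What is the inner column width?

Inside the margins: 1370 − 32 = 1338 pt.
12 columns + 11 column gaps: 12c + 11·30 = 1338.
12c = 1338 − 330 = 1008, so c = 84 pt.
Span of 6: 6·84 + 5·30 = 504 + 150 = 654 pt.
8 columns + 7 column gaps: 8d + 7·8 = 654.
8d = 654 − 56 = 598, so d = 74.75 pt.

74.75 pt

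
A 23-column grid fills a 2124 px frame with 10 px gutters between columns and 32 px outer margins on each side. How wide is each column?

80 px

Content width = 2124 − 2·32 = 2060 px.
23 columns + 22 gutters: 23c + 22·10 = 2060.
23c = 2060 − 220 = 1840, so c = 80 px.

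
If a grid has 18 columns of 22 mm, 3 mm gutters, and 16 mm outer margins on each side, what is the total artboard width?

479 mm

Total width: 2·16 + 18·22 + 17·3 = 479 mm.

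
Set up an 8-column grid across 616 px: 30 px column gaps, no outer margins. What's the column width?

50.75 px

8c + 7·30 = 616 → 8c = 406 → c = 50.75 px.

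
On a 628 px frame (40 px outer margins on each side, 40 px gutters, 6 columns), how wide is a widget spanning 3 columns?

Subtract both margins: 628 − 2·40 = 548 px.
6 columns + 5 gutters: 6c + 5·40 = 548.
6c = 548 − 200 = 348, so c = 58 px.
3-column span = 3·58 + 2·40 = 254 px.

254 px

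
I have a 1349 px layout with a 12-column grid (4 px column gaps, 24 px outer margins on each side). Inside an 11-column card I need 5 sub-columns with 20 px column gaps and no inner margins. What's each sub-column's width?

Subtract both margins: 1349 − 2·24 = 1301 px.
12 columns + 11 column gaps: 12c + 11·4 = 1301.
12c = 1301 − 44 = 1257, so c = 104.75 px.
11-column span = 11·104.75 + 10·4 = 1192.25 px.
Subtracting 4 column gaps of 20 leaves 1112.25 for 5 columns, so d = 222.45 px.

222.45 px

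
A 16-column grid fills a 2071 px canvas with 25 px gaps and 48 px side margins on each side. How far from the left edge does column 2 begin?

Subtract both margins: 2071 − 2·48 = 1975 px.
16 columns + 15 gaps: 16c + 15·25 = 1975.
16c = 1975 − 375 = 1600, so c = 100 px.
Each column+gutter stride is 125 px; 1 of them past the 48 px margin is 48 + 125 = 173 px.

173 px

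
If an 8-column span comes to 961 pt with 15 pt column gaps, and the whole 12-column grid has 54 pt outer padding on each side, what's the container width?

1557 pt

961 − 7·15 = 856; ÷8 gives c = 107 pt.
Adding margins, columns and gutters: 108 + 1284 + 165 = 1557 pt.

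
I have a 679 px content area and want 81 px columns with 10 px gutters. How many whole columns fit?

Each extra column adds 81 + 10 = 91 px.
(679 + 10) / 91 = 7.57, so 7 columns fit.

7 columns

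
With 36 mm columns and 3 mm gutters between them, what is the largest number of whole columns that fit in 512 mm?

k columns need k·36 + (k−1)·3 = k·39 − 3.
k·39 − 3 ≤ 512 → k ≤ 515 / 39 ≈ 13.21, so k = 13.

13 columns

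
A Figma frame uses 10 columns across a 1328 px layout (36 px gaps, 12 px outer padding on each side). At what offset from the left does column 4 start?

414 px

Inside the margins: 1328 − 24 = 1304 px.
Subtracting 9 gaps of 36 leaves 980 for 10 columns, so c = 98 px.
Column 4 starts at margin + 3·(column + gutter) = 12 + 3·134 = 414 px.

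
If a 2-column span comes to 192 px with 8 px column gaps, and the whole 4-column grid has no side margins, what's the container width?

2 columns + 1 column gap: 2c + 1·8 = 192.
2c = 192 − 8 = 184, so c = 92 px.
Summing: 368 + 24 = 392 px.

392 px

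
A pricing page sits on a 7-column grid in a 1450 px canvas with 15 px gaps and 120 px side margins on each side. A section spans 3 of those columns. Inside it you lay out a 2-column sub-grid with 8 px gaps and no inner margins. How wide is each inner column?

251 px

Take off 240 px of margins, leaving 1210 px.
7 columns + 6 gaps: 7c + 6·15 = 1210.
7c = 1210 − 90 = 1120, so c = 160 px.
Span of 3: 3·160 + 2·15 = 480 + 30 = 510 px.
2 columns + 1 gap: 2d + 1·8 = 510.
2d = 510 − 8 = 502, so d = 251 px.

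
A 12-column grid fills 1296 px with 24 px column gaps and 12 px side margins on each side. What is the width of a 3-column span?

300 px

Inside the margins: 1296 − 24 = 1272 px.
12c + 11·24 = 1272 → 12c = 1008 → c = 84 px.
3 columns plus 2 column gaps: 252 + 48 = 300 px.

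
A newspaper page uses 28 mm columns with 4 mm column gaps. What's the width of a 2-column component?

60 mm

Span of 2: 2·28 + 1·4 = 56 + 4 = 60 mm.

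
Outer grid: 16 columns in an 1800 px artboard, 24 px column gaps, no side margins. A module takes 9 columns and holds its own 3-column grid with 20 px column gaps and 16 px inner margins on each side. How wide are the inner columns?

1800 − 15·24 = 1440; ÷16 gives c = 90 px.
9 columns plus 8 column gaps: 810 + 192 = 1002 px.
Inner content = 1002 − 2·16 = 970 px.
3 columns + 2 column gaps: 3d + 2·20 = 970.
3d = 970 − 40 = 930, so d = 310 px.

310 px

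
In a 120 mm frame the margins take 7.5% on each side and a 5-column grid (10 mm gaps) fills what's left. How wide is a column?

120 × (1 − 2·7.5%) = 120 × 85% = 102 mm for the columns.
Subtracting 4 gaps of 10 leaves 62 for 5 columns, so c = 12.4 mm.

12.4 mm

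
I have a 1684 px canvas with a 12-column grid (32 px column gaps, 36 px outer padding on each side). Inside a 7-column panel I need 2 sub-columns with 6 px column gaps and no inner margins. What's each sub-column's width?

Inside the margins: 1684 − 72 = 1612 px.
1612 − 11·32 = 1260; ÷12 gives c = 105 px.
Span of 7: 7·105 + 6·32 = 735 + 192 = 927 px.
Subtracting 1 column gap of 6 leaves 921 for 2 columns, so d = 460.5 px.

460.5 px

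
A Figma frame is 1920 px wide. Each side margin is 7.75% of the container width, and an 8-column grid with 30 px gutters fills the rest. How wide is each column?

1920 × (1 − 2·7.75%) = 1920 × 84.5% = 1622.4 px for the columns.
8c + 7·30 = 1622.4 → 8c = 1412.4 → c = 176.55 px.

176.55 px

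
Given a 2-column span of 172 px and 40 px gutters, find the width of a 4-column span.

384 px

2c + 1·40 = 172 → 2c = 132 → c = 66 px.
Span of 4: 4·66 + 3·40 = 264 + 120 = 384 px.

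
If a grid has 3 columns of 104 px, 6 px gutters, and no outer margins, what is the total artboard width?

324 px

Total width: 3·104 + 2·6 = 324 px.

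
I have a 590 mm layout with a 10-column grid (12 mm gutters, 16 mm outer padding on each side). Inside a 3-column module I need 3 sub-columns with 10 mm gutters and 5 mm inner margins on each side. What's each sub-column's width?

Outer content = 590 − 2·16 = 558 mm.
Subtracting 9 gutters of 12 leaves 450 for 10 columns, so c = 45 mm.
3 columns plus 2 gutters: 135 + 24 = 159 mm.
Inner content = 159 − 2·5 = 149 mm.
3 columns + 2 gutters: 3d + 2·10 = 149.
3d = 149 − 20 = 129, so d = 43 mm.

43 mm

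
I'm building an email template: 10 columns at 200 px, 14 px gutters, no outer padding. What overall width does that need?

Total width: 10·200 + 9·14 = 2126 px.

2126 px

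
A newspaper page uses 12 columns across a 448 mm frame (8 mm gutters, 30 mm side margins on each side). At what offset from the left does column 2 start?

63 mm

Inside the margins: 448 − 60 = 388 mm.
Subtracting 11 gutters of 8 leaves 300 for 12 columns, so c = 25 mm.
Each column+gutter stride is 33 mm; 1 of them past the 30 mm margin is 30 + 33 = 63 mm.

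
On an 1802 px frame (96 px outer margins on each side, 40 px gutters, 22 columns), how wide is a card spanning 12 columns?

Take off 192 px of margins, leaving 1610 px.
22 columns + 21 gutters: 22c + 21·40 = 1610.
22c = 1610 − 840 = 770, so c = 35 px.
Span of 12: 12·35 + 11·40 = 420 + 440 = 860 px.

860 px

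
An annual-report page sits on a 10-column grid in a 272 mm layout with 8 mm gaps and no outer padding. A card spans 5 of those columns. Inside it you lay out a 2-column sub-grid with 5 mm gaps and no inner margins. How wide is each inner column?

272 − 9·8 = 200; ÷10 gives c = 20 mm.
Span of 5: 5·20 + 4·8 = 100 + 32 = 132 mm.
Subtracting 1 gap of 5 leaves 127 for 2 columns, so d = 63.5 mm.

63.5 mm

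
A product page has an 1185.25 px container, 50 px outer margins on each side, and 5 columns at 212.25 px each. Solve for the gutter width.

Subtract both margins: 1185.25 − 2·50 = 1085.25 px.
Columns use 1061.25 px, leaving 24 px across 4 gutters = 6 px each.

6 px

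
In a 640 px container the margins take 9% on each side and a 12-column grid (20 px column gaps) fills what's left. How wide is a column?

25.4 px

Each margin = 9% of 640 = 57.6 px; content = 640 − 2·57.6 = 524.8 px.
12 columns + 11 column gaps: 12c + 11·20 = 524.8.
12c = 524.8 − 220 = 304.8, so c = 25.4 px.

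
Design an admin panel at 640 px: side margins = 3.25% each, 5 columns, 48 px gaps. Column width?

Each margin = 3.25% of 640 = 20.8 px; content = 640 − 2·20.8 = 598.4 px.
Subtracting 4 gaps of 48 leaves 406.4 for 5 columns, so c = 81.28 px.

81.28 px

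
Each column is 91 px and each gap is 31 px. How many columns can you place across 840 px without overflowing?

7 columns

k columns need k·91 + (k−1)·31 = k·122 − 31.
k·122 − 31 ≤ 840 → k ≤ 871 / 122 ≈ 7.14, so k = 7.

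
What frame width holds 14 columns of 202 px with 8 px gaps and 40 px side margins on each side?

3012 px

Total width: 2·40 + 14·202 + 13·8 = 3012 px.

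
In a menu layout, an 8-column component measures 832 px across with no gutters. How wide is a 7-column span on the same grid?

728 px

With no gutters, each column is 832/8 = 104 px.
With no gutters, 7 columns span 7·104 = 728 px.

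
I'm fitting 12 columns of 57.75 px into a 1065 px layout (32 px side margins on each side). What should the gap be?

Inside the margins: 1065 − 64 = 1001 px.
12·57.75 + 11g = 1001 → 11g = 308 → g = 28 px.

28 px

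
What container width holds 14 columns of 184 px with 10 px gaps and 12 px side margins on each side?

Adding margins, columns and gutters: 24 + 2576 + 130 = 2730 px.

2730 px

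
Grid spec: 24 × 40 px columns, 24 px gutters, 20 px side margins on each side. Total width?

1552 px

Adding margins, columns and gutters: 40 + 960 + 552 = 1552 px.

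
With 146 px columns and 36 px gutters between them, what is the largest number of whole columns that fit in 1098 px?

6 columns

6 columns: 6·146 + 5·36 = 1056 px ≤ 1098.
7 columns: 1238 px > 1098. So 6.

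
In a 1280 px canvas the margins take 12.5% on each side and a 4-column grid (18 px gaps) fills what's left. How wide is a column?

1280 × (1 − 2·12.5%) = 1280 × 75% = 960 px for the columns.
960 − 3·18 = 906; ÷4 gives c = 226.5 px.

226.5 px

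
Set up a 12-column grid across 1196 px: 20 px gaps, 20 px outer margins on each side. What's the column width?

78 px

Take off 40 px of margins, leaving 1156 px.
12 columns + 11 gaps: 12c + 11·20 = 1156.
12c = 1156 − 220 = 936, so c = 78 px.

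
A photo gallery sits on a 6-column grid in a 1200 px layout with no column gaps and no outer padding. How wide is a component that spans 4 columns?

1200 / 6 = 200 px per column.
With no column gaps, 4 columns span 4·200 = 800 px.

800 px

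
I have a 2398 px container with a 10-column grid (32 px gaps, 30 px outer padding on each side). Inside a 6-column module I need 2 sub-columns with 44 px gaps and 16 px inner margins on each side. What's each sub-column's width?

657 px

Subtract both margins: 2398 − 2·30 = 2338 px.
10c + 9·32 = 2338 → 10c = 2050 → c = 205 px.
6 columns plus 5 gaps: 1230 + 160 = 1390 px.
Inner content = 1390 − 2·16 = 1358 px.
1358 − 1·44 = 1314; ÷2 gives d = 657 px.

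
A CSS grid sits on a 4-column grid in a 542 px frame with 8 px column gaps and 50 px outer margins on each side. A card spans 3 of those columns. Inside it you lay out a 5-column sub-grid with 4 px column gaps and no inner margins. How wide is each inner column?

Outer content = 542 − 2·50 = 442 px.
442 − 3·8 = 418; ÷4 gives c = 104.5 px.
3-column span = 3·104.5 + 2·8 = 329.5 px.
329.5 − 4·4 = 313.5; ÷5 gives d = 62.7 px.

62.7 px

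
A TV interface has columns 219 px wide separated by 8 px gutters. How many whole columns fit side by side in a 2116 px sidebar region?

9 columns

9 columns: 9·219 + 8·8 = 2035 px ≤ 2116.
10 columns: 2262 px > 2116. So 9.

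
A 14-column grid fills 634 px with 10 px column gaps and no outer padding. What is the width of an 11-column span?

496 px

14 columns + 13 column gaps: 14c + 13·10 = 634.
14c = 634 − 130 = 504, so c = 36 px.
11-column span = 11·36 + 10·10 = 496 px.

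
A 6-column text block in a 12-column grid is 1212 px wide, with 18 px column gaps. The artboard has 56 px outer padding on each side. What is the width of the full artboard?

2554 px

Subtracting 5 column gaps of 18 leaves 1122 for 6 columns, so c = 187 px.
Adding margins, columns and gutters: 112 + 2244 + 198 = 2554 px.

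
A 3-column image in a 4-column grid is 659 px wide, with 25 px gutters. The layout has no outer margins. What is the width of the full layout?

887 px

3c + 2·25 = 659 → 3c = 609 → c = 203 px.
Layout = 4·203 + 3·25 = 812 + 75 = 887 px.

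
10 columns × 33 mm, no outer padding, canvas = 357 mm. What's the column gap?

3 mm

Columns use 330 mm, leaving 27 mm across 9 column gaps = 3 mm each.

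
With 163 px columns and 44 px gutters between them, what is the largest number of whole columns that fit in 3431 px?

16 columns

16 columns: 16·163 + 15·44 = 3268 px ≤ 3431.
17 columns: 3475 px > 3431. So 16.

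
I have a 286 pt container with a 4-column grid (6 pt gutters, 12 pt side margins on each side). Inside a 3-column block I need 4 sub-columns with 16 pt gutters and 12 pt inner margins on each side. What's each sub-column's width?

Take off 24 pt of margins, leaving 262 pt.
Subtracting 3 gutters of 6 leaves 244 for 4 columns, so c = 61 pt.
Span of 3: 3·61 + 2·6 = 183 + 12 = 195 pt.
Inner content = 195 − 2·12 = 171 pt.
4 columns + 3 gutters: 4d + 3·16 = 171.
4d = 171 − 48 = 123, so d = 30.75 pt.

30.75 pt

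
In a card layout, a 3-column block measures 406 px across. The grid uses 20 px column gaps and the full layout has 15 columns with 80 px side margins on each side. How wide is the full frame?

3c + 2·20 = 406 → 3c = 366 → c = 122 px.
Frame = 2·80 + 15·122 + 14·20 = 160 + 1830 + 280 = 2270 px.

2270 px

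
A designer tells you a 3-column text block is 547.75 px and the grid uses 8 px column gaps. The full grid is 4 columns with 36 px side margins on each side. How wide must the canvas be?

Subtracting 2 column gaps of 8 leaves 531.75 for 3 columns, so c = 177.25 px.
Canvas = 2·36 + 4·177.25 + 3·8 = 72 + 709 + 24 = 805 px.

805 px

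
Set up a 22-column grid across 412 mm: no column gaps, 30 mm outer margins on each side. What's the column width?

16 mm

Inside the margins: 412 − 60 = 352 mm.
352 / 22 = 16 mm per column.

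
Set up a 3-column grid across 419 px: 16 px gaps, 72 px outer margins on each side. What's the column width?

81 px

Take off 144 px of margins, leaving 275 px.
3c + 2·16 = 275 → 3c = 243 → c = 81 px.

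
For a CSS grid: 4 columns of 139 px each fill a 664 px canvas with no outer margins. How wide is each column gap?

36 px

4 columns take 4·139 = 556 px; remaining 108 splits into 3 column gaps.
g = 108 / 3 = 36 px.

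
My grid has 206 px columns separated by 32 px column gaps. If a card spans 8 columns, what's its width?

8 columns plus 7 column gaps: 1648 + 224 = 1872 px.

1872 px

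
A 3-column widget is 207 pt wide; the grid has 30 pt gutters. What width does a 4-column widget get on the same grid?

3c + 2·30 = 207 → 3c = 147 → c = 49 pt.
4-column span = 4·49 + 3·30 = 286 pt.

286 pt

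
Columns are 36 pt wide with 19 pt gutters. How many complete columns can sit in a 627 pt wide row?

Each extra column adds 36 + 19 = 55 pt.
(627 + 19) / 55 = 11.75, so 11 columns fit.

11 columns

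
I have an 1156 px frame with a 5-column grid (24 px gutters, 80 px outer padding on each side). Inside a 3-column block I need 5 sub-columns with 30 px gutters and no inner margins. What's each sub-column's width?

Subtract both margins: 1156 − 2·80 = 996 px.
996 − 4·24 = 900; ÷5 gives c = 180 px.
Span of 3: 3·180 + 2·24 = 540 + 48 = 588 px.
5d + 4·30 = 588 → 5d = 468 → d = 93.6 px.

93.6 px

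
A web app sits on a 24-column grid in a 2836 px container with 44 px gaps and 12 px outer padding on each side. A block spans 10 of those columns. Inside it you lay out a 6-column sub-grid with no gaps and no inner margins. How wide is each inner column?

Subtract both margins: 2836 − 2·12 = 2812 px.
24c + 23·44 = 2812 → 24c = 1800 → c = 75 px.
10 columns plus 9 gaps: 750 + 396 = 1146 px.
1146 / 6 = 191 px per column.

191 px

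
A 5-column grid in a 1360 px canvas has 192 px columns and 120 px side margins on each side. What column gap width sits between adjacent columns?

Take off 240 px of margins, leaving 1120 px.
5·192 + 4g = 1120 → 4g = 160 → g = 40 px.

40 px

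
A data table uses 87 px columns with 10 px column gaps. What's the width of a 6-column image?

Span of 6: 6·87 + 5·10 = 522 + 50 = 572 px.

572 px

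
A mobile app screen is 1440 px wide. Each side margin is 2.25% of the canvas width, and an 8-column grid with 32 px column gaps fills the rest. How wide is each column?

1440 × (1 − 2·2.25%) = 1440 × 95.5% = 1375.2 px for the columns.
8 columns + 7 column gaps: 8c + 7·32 = 1375.2.
8c = 1375.2 − 224 = 1151.2, so c = 143.9 px.

143.9 px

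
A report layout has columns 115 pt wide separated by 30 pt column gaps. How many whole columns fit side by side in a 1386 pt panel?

Each extra column adds 115 + 30 = 145 pt.
(1386 + 30) / 145 = 9.77, so 9 columns fit.

9 columns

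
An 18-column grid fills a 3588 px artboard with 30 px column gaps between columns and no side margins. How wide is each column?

171 px

18c + 17·30 = 3588 → 18c = 3078 → c = 171 px.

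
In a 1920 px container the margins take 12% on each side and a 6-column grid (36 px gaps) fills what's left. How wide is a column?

Each margin = 12% of 1920 = 230.4 px; content = 1920 − 2·230.4 = 1459.2 px.
1459.2 − 5·36 = 1279.2; ÷6 gives c = 213.2 px.

213.2 px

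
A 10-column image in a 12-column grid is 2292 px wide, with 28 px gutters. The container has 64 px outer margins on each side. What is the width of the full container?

2884 px

10 columns + 9 gutters: 10c + 9·28 = 2292.
10c = 2292 − 252 = 2040, so c = 204 px.
Total width: 2·64 + 12·204 + 11·28 = 2884 px.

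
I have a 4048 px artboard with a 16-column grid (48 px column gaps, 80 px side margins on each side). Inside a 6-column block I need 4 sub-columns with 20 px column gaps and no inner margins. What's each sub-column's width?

Outer content = 4048 − 2·80 = 3888 px.
3888 − 15·48 = 3168; ÷16 gives c = 198 px.
6-column span = 6·198 + 5·48 = 1428 px.
1428 − 3·20 = 1368; ÷4 gives d = 342 px.

342 px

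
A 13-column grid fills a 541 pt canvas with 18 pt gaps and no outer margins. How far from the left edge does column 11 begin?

430 pt

13 columns + 12 gaps: 13c + 12·18 = 541.
13c = 541 − 216 = 325, so c = 25 pt.
Before column 11: 10 columns + 10 gaps.
Offset = 10·(25 + 18) = 10·43 = 430 pt.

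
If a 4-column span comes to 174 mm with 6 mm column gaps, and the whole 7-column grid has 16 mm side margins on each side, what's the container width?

341 mm

4 columns + 3 column gaps: 4c + 3·6 = 174.
4c = 174 − 18 = 156, so c = 39 mm.
Total width: 2·16 + 7·39 + 6·6 = 341 mm.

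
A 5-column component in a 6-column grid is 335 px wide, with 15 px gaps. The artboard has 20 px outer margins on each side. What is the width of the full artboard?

335 − 4·15 = 275; ÷5 gives c = 55 px.
Adding margins, columns and gutters: 40 + 330 + 75 = 445 px.

445 px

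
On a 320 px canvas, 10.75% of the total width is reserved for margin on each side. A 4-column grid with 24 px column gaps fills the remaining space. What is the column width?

44.8 px

320 × (1 − 2·10.75%) = 320 × 78.5% = 251.2 px for the columns.
Subtracting 3 column gaps of 24 leaves 179.2 for 4 columns, so c = 44.8 px.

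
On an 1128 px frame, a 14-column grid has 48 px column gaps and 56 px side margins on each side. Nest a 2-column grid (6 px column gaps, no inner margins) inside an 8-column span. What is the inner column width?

Take off 112 px of margins, leaving 1016 px.
14c + 13·48 = 1016 → 14c = 392 → c = 28 px.
Span of 8: 8·28 + 7·48 = 224 + 336 = 560 px.
2 columns + 1 column gap: 2d + 1·6 = 560.
2d = 560 − 6 = 554, so d = 277 px.

277 px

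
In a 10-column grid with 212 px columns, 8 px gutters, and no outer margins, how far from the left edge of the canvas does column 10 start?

1980 px

No margin, so column 10 starts at 9·(column + gutter) = 9·220 = 1980 px.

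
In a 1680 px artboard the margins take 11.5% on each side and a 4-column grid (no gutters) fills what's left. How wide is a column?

1680 × (1 − 2·11.5%) = 1680 × 77% = 1293.6 px for the columns.
1293.6 / 4 = 323.4 px per column.

323.4 px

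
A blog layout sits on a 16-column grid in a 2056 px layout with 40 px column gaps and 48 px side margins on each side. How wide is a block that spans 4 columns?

Take off 96 px of margins, leaving 1960 px.
16 columns + 15 column gaps: 16c + 15·40 = 1960.
16c = 1960 − 600 = 1360, so c = 85 px.
4 columns plus 3 column gaps: 340 + 120 = 460 px.

460 px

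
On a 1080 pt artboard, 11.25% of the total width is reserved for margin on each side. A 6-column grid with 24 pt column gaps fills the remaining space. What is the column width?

119.5 pt

1080 × (1 − 2·11.25%) = 1080 × 77.5% = 837 pt for the columns.
6 columns + 5 column gaps: 6c + 5·24 = 837.
6c = 837 − 120 = 717, so c = 119.5 pt.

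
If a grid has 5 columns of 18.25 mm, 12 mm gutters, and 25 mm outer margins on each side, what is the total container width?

189.25 mm

Adding margins, columns and gutters: 50 + 91.25 + 48 = 189.25 mm.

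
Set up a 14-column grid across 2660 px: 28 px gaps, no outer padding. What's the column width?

14 columns + 13 gaps: 14c + 13·28 = 2660.
14c = 2660 − 364 = 2296, so c = 164 px.

164 px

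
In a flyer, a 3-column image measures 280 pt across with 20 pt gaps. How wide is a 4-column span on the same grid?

380 pt

Subtracting 2 gaps of 20 leaves 240 for 3 columns, so c = 80 pt.
Span of 4: 4·80 + 3·20 = 320 + 60 = 380 pt.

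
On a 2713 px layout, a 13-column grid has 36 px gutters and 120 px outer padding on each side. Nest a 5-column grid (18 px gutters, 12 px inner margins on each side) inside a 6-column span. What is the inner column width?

Outer content = 2713 − 2·120 = 2473 px.
2473 − 12·36 = 2041; ÷13 gives c = 157 px.
Span of 6: 6·157 + 5·36 = 942 + 180 = 1122 px.
Inner content = 1122 − 2·12 = 1098 px.
5 columns + 4 gutters: 5d + 4·18 = 1098.
5d = 1098 − 72 = 1026, so d = 205.2 px.

205.2 px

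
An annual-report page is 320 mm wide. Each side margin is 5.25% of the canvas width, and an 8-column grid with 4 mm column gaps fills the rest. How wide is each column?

32.3 mm

Margins: 5.25% × 320 = 16.8 mm each, so content = 320 − 33.6 = 286.4 mm.
286.4 − 7·4 = 258.4; ÷8 gives c = 32.3 mm.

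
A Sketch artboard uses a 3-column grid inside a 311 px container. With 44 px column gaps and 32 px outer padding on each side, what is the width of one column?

53 px

Subtract both margins: 311 − 2·32 = 247 px.
247 − 2·44 = 159; ÷3 gives c = 53 px.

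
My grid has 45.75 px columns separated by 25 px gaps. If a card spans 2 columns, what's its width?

116.5 px

2 columns plus 1 gap: 91.5 + 25 = 116.5 px.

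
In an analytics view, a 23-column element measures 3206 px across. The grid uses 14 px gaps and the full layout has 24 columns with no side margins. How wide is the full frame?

23 columns + 22 gaps: 23c + 22·14 = 3206.
23c = 3206 − 308 = 2898, so c = 126 px.
Frame = 24·126 + 23·14 = 3024 + 322 = 3346 px.

3346 px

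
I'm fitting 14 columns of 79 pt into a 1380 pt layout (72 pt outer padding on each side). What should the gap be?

10 pt

Content width = 1380 − 2·72 = 1236 pt.
14·79 + 13g = 1236 → 13g = 130 → g = 10 pt.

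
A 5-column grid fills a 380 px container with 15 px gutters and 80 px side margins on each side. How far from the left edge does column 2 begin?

127 px

Take off 160 px of margins, leaving 220 px.
Subtracting 4 gutters of 15 leaves 160 for 5 columns, so c = 32 px.
Column 2 starts at margin + 1·(column + gutter) = 80 + 1·47 = 127 px.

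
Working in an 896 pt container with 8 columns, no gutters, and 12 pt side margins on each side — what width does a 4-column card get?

436 pt

Take off 24 pt of margins, leaving 872 pt.
8c = 872 → c = 109 pt.
With no gutters, 4 columns span 4·109 = 436 pt.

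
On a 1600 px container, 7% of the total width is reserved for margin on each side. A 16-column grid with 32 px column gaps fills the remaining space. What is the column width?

56 px

Margins: 7% × 1600 = 112 px each, so content = 1600 − 224 = 1376 px.
16c + 15·32 = 1376 → 16c = 896 → c = 56 px.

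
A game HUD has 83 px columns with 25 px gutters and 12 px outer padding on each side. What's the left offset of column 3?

228 px

Column 3 starts at margin + 2·(column + gutter) = 12 + 2·108 = 228 px.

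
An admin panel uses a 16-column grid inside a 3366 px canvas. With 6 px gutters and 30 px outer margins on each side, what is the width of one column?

Inside the margins: 3366 − 60 = 3306 px.
Subtracting 15 gutters of 6 leaves 3216 for 16 columns, so c = 201 px.

201 px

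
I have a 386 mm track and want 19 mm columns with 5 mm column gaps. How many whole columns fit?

16 columns: 16·19 + 15·5 = 379 mm ≤ 386.
17 columns: 403 mm > 386. So 16.

16 columns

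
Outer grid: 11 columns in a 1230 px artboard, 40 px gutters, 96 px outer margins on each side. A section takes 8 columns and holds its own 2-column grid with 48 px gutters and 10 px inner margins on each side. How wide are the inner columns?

338 px

Take off 192 px of margins, leaving 1038 px.
1038 − 10·40 = 638; ÷11 gives c = 58 px.
8 columns plus 7 gutters: 464 + 280 = 744 px.
Inner content = 744 − 2·10 = 724 px.
724 − 1·48 = 676; ÷2 gives d = 338 px.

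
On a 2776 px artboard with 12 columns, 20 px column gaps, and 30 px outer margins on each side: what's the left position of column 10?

2082 px

Subtract both margins: 2776 − 2·30 = 2716 px.
12 columns + 11 column gaps: 12c + 11·20 = 2716.
12c = 2716 − 220 = 2496, so c = 208 px.
Column 10 starts at margin + 9·(column + gutter) = 30 + 9·228 = 2082 px.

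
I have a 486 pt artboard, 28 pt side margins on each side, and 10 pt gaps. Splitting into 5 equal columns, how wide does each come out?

Inside the margins: 486 − 56 = 430 pt.
5c + 4·10 = 430 → 5c = 390 → c = 78 pt.

78 pt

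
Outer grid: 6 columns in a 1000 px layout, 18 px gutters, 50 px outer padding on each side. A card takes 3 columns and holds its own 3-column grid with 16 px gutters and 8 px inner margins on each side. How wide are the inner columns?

Inside the margins: 1000 − 100 = 900 px.
900 − 5·18 = 810; ÷6 gives c = 135 px.
3-column span = 3·135 + 2·18 = 441 px.
Inner content = 441 − 2·8 = 425 px.
Subtracting 2 gutters of 16 leaves 393 for 3 columns, so d = 131 px.

131 px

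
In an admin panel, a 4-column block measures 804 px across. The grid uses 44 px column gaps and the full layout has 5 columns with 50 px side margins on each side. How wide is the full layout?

1116 px

Subtracting 3 column gaps of 44 leaves 672 for 4 columns, so c = 168 px.
Layout = 2·50 + 5·168 + 4·44 = 100 + 840 + 176 = 1116 px.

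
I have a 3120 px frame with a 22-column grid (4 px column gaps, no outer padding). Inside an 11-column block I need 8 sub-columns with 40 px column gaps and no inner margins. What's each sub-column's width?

3120 − 21·4 = 3036; ÷22 gives c = 138 px.
Span of 11: 11·138 + 10·4 = 1518 + 40 = 1558 px.
8 columns + 7 column gaps: 8d + 7·40 = 1558.
8d = 1558 − 280 = 1278, so d = 159.75 px.

159.75 px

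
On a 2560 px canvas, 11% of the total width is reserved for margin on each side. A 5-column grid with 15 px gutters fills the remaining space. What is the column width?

Margins: 11% × 2560 = 281.6 px each, so content = 2560 − 563.2 = 1996.8 px.
Subtracting 4 gutters of 15 leaves 1936.8 for 5 columns, so c = 387.36 px.

387.36 px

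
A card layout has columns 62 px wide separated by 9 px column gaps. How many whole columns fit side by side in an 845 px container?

12 columns

12 columns: 12·62 + 11·9 = 843 px ≤ 845.
13 columns: 914 px > 845. So 12.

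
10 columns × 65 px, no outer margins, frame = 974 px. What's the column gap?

10·65 + 9g = 974 → 9g = 324 → g = 36 px.

36 px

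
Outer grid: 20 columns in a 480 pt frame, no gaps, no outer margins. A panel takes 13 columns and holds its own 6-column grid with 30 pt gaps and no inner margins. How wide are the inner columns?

27 pt

480 / 20 = 24 pt per column.
With no gaps, 13 columns span 13·24 = 312 pt.
6d + 5·30 = 312 → 6d = 162 → d = 27 pt.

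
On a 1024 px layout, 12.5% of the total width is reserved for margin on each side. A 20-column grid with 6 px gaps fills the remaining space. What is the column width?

32.7 px

Each margin = 12.5% of 1024 = 128 px; content = 1024 − 2·128 = 768 px.
Subtracting 19 gaps of 6 leaves 654 for 20 columns, so c = 32.7 px.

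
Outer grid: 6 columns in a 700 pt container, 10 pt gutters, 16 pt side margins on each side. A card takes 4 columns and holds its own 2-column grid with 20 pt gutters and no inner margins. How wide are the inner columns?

211 pt

Outer content = 700 − 2·16 = 668 pt.
668 − 5·10 = 618; ÷6 gives c = 103 pt.
4 columns plus 3 gutters: 412 + 30 = 442 pt.
Subtracting 1 gutter of 20 leaves 422 for 2 columns, so d = 211 pt.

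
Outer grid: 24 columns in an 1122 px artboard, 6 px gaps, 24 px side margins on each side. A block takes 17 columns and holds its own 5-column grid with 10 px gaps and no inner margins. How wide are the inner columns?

Subtract both margins: 1122 − 2·24 = 1074 px.
Subtracting 23 gaps of 6 leaves 936 for 24 columns, so c = 39 px.
Span of 17: 17·39 + 16·6 = 663 + 96 = 759 px.
5d + 4·10 = 759 → 5d = 719 → d = 143.8 px.

143.8 px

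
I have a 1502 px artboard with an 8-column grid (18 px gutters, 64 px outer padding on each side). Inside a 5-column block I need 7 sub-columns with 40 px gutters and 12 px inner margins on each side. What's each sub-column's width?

Subtract both margins: 1502 − 2·64 = 1374 px.
1374 − 7·18 = 1248; ÷8 gives c = 156 px.
Span of 5: 5·156 + 4·18 = 780 + 72 = 852 px.
Inner content = 852 − 2·12 = 828 px.
828 − 6·40 = 588; ÷7 gives d = 84 px.

84 px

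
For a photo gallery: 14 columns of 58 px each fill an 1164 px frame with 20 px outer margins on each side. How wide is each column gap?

Subtract both margins: 1164 − 2·20 = 1124 px.
14 columns take 14·58 = 812 px; remaining 312 splits into 13 column gaps.
g = 312 / 13 = 24 px.

24 px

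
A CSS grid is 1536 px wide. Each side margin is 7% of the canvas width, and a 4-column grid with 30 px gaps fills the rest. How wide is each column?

1536 × (1 − 2·7%) = 1536 × 86% = 1320.96 px for the columns.
1320.96 − 3·30 = 1230.96; ÷4 gives c = 307.74 px.

307.74 px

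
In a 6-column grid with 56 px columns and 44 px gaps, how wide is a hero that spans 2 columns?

Span of 2: 2·56 + 1·44 = 112 + 44 = 156 px.

156 px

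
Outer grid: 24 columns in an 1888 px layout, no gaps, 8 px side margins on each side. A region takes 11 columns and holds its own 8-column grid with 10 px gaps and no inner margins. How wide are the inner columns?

Inside the margins: 1888 − 16 = 1872 px.
1872 / 24 = 78 px per column.
With no gaps, 11 columns span 11·78 = 858 px.
8 columns + 7 gaps: 8d + 7·10 = 858.
8d = 858 − 70 = 788, so d = 98.5 px.

98.5 px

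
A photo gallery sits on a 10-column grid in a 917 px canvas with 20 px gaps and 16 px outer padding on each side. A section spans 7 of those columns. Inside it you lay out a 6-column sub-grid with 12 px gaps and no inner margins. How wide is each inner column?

92.25 px

Outer content = 917 − 2·16 = 885 px.
10 columns + 9 gaps: 10c + 9·20 = 885.
10c = 885 − 180 = 705, so c = 70.5 px.
Span of 7: 7·70.5 + 6·20 = 493.5 + 120 = 613.5 px.
613.5 − 5·12 = 553.5; ÷6 gives d = 92.25 px.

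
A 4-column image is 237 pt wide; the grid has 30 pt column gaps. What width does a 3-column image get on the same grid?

170.25 pt

4 columns + 3 column gaps: 4c + 3·30 = 237.
4c = 237 − 90 = 147, so c = 36.75 pt.
Span of 3: 3·36.75 + 2·30 = 110.25 + 60 = 170.25 pt.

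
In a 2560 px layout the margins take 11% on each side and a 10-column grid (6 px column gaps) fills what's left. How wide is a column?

2560 × (1 − 2·11%) = 2560 × 78% = 1996.8 px for the columns.
10c + 9·6 = 1996.8 → 10c = 1942.8 → c = 194.28 px.

194.28 px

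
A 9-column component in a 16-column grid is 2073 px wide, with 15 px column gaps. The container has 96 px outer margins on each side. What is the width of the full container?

9c + 8·15 = 2073 → 9c = 1953 → c = 217 px.
Adding margins, columns and gutters: 192 + 3472 + 225 = 3889 px.

3889 px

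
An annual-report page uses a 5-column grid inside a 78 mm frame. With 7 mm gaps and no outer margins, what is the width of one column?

78 − 4·7 = 50; ÷5 gives c = 10 mm.

10 mm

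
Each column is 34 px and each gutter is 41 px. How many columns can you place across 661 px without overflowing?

k columns need k·34 + (k−1)·41 = k·75 − 41.
k·75 − 41 ≤ 661 → k ≤ 702 / 75 ≈ 9.36, so k = 9.

9 columns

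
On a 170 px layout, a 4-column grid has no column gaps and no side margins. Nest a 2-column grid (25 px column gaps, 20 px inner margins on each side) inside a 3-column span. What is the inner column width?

31.25 px

4c = 170 → c = 42.5 px.
3-column span = 3·42.5 = 127.5 px.
Inner content = 127.5 − 2·20 = 87.5 px.
2d + 1·25 = 87.5 → 2d = 62.5 → d = 31.25 px.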